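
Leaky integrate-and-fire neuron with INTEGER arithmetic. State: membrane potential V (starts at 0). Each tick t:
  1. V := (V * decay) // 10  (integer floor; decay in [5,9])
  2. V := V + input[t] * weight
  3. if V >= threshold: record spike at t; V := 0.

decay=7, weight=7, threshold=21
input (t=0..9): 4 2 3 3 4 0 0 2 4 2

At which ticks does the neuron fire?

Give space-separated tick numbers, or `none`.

t=0: input=4 -> V=0 FIRE
t=1: input=2 -> V=14
t=2: input=3 -> V=0 FIRE
t=3: input=3 -> V=0 FIRE
t=4: input=4 -> V=0 FIRE
t=5: input=0 -> V=0
t=6: input=0 -> V=0
t=7: input=2 -> V=14
t=8: input=4 -> V=0 FIRE
t=9: input=2 -> V=14

Answer: 0 2 3 4 8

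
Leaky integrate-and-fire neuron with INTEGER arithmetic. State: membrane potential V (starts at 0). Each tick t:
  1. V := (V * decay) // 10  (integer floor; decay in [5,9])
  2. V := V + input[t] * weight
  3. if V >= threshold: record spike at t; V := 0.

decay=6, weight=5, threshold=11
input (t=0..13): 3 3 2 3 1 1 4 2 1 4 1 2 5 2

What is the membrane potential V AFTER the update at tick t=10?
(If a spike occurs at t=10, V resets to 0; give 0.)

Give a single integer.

t=0: input=3 -> V=0 FIRE
t=1: input=3 -> V=0 FIRE
t=2: input=2 -> V=10
t=3: input=3 -> V=0 FIRE
t=4: input=1 -> V=5
t=5: input=1 -> V=8
t=6: input=4 -> V=0 FIRE
t=7: input=2 -> V=10
t=8: input=1 -> V=0 FIRE
t=9: input=4 -> V=0 FIRE
t=10: input=1 -> V=5
t=11: input=2 -> V=0 FIRE
t=12: input=5 -> V=0 FIRE
t=13: input=2 -> V=10

Answer: 5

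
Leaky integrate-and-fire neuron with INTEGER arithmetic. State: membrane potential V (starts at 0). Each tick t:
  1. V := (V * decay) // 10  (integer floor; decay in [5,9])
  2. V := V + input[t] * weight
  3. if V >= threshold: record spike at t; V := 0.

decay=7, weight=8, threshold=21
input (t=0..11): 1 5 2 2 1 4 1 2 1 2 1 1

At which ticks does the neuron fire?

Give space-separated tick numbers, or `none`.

t=0: input=1 -> V=8
t=1: input=5 -> V=0 FIRE
t=2: input=2 -> V=16
t=3: input=2 -> V=0 FIRE
t=4: input=1 -> V=8
t=5: input=4 -> V=0 FIRE
t=6: input=1 -> V=8
t=7: input=2 -> V=0 FIRE
t=8: input=1 -> V=8
t=9: input=2 -> V=0 FIRE
t=10: input=1 -> V=8
t=11: input=1 -> V=13

Answer: 1 3 5 7 9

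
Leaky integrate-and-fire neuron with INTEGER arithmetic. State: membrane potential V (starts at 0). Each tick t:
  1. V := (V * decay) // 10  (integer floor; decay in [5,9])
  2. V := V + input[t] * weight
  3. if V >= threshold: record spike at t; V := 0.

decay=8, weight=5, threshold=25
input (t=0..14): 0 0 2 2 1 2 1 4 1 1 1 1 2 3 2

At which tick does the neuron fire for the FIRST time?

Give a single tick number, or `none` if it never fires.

t=0: input=0 -> V=0
t=1: input=0 -> V=0
t=2: input=2 -> V=10
t=3: input=2 -> V=18
t=4: input=1 -> V=19
t=5: input=2 -> V=0 FIRE
t=6: input=1 -> V=5
t=7: input=4 -> V=24
t=8: input=1 -> V=24
t=9: input=1 -> V=24
t=10: input=1 -> V=24
t=11: input=1 -> V=24
t=12: input=2 -> V=0 FIRE
t=13: input=3 -> V=15
t=14: input=2 -> V=22

Answer: 5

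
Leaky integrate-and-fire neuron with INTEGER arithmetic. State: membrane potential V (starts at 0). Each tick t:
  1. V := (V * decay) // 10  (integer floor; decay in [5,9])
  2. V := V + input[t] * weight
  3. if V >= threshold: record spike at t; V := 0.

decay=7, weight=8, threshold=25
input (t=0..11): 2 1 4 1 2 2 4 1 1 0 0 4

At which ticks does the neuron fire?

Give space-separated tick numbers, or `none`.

Answer: 2 5 6 11

Derivation:
t=0: input=2 -> V=16
t=1: input=1 -> V=19
t=2: input=4 -> V=0 FIRE
t=3: input=1 -> V=8
t=4: input=2 -> V=21
t=5: input=2 -> V=0 FIRE
t=6: input=4 -> V=0 FIRE
t=7: input=1 -> V=8
t=8: input=1 -> V=13
t=9: input=0 -> V=9
t=10: input=0 -> V=6
t=11: input=4 -> V=0 FIRE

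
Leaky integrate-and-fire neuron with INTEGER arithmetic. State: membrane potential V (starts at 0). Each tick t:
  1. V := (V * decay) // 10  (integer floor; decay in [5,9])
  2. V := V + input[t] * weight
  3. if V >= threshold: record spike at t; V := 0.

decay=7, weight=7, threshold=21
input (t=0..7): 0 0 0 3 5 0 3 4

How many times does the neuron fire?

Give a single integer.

t=0: input=0 -> V=0
t=1: input=0 -> V=0
t=2: input=0 -> V=0
t=3: input=3 -> V=0 FIRE
t=4: input=5 -> V=0 FIRE
t=5: input=0 -> V=0
t=6: input=3 -> V=0 FIRE
t=7: input=4 -> V=0 FIRE

Answer: 4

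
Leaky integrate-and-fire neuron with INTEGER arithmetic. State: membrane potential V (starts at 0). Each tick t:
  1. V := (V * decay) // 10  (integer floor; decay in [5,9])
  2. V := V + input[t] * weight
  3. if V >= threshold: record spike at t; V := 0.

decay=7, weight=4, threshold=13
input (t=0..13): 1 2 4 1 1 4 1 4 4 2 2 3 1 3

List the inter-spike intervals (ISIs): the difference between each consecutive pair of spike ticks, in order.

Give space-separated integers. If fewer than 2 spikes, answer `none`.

Answer: 3 2 1 2 3

Derivation:
t=0: input=1 -> V=4
t=1: input=2 -> V=10
t=2: input=4 -> V=0 FIRE
t=3: input=1 -> V=4
t=4: input=1 -> V=6
t=5: input=4 -> V=0 FIRE
t=6: input=1 -> V=4
t=7: input=4 -> V=0 FIRE
t=8: input=4 -> V=0 FIRE
t=9: input=2 -> V=8
t=10: input=2 -> V=0 FIRE
t=11: input=3 -> V=12
t=12: input=1 -> V=12
t=13: input=3 -> V=0 FIRE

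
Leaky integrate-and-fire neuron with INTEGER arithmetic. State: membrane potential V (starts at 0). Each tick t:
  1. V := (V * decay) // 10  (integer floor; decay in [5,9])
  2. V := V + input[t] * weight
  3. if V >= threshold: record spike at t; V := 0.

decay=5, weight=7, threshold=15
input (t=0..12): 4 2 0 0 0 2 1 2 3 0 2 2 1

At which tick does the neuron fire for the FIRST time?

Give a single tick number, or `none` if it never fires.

t=0: input=4 -> V=0 FIRE
t=1: input=2 -> V=14
t=2: input=0 -> V=7
t=3: input=0 -> V=3
t=4: input=0 -> V=1
t=5: input=2 -> V=14
t=6: input=1 -> V=14
t=7: input=2 -> V=0 FIRE
t=8: input=3 -> V=0 FIRE
t=9: input=0 -> V=0
t=10: input=2 -> V=14
t=11: input=2 -> V=0 FIRE
t=12: input=1 -> V=7

Answer: 0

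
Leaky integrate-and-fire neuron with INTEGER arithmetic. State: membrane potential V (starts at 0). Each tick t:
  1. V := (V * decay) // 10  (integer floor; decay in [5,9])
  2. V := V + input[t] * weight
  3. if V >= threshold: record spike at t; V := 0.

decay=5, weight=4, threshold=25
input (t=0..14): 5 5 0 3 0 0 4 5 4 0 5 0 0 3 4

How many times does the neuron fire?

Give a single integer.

t=0: input=5 -> V=20
t=1: input=5 -> V=0 FIRE
t=2: input=0 -> V=0
t=3: input=3 -> V=12
t=4: input=0 -> V=6
t=5: input=0 -> V=3
t=6: input=4 -> V=17
t=7: input=5 -> V=0 FIRE
t=8: input=4 -> V=16
t=9: input=0 -> V=8
t=10: input=5 -> V=24
t=11: input=0 -> V=12
t=12: input=0 -> V=6
t=13: input=3 -> V=15
t=14: input=4 -> V=23

Answer: 2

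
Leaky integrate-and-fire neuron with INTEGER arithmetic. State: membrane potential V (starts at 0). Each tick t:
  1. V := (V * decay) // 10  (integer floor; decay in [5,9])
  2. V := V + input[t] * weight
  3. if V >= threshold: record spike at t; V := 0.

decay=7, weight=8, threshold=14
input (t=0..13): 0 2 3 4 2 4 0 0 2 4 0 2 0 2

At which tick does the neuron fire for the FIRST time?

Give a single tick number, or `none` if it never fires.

Answer: 1

Derivation:
t=0: input=0 -> V=0
t=1: input=2 -> V=0 FIRE
t=2: input=3 -> V=0 FIRE
t=3: input=4 -> V=0 FIRE
t=4: input=2 -> V=0 FIRE
t=5: input=4 -> V=0 FIRE
t=6: input=0 -> V=0
t=7: input=0 -> V=0
t=8: input=2 -> V=0 FIRE
t=9: input=4 -> V=0 FIRE
t=10: input=0 -> V=0
t=11: input=2 -> V=0 FIRE
t=12: input=0 -> V=0
t=13: input=2 -> V=0 FIRE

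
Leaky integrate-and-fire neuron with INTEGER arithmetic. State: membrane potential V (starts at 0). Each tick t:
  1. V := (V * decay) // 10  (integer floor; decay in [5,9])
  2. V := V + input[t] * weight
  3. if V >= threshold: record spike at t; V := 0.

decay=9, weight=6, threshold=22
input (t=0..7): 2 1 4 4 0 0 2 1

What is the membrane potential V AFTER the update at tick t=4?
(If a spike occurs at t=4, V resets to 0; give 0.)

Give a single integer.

Answer: 0

Derivation:
t=0: input=2 -> V=12
t=1: input=1 -> V=16
t=2: input=4 -> V=0 FIRE
t=3: input=4 -> V=0 FIRE
t=4: input=0 -> V=0
t=5: input=0 -> V=0
t=6: input=2 -> V=12
t=7: input=1 -> V=16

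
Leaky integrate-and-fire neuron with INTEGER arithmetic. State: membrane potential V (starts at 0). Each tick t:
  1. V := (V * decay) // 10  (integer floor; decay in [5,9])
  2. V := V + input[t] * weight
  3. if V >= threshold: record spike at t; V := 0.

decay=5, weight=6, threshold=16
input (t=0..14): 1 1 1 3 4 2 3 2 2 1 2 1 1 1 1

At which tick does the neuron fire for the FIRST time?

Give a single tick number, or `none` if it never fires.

t=0: input=1 -> V=6
t=1: input=1 -> V=9
t=2: input=1 -> V=10
t=3: input=3 -> V=0 FIRE
t=4: input=4 -> V=0 FIRE
t=5: input=2 -> V=12
t=6: input=3 -> V=0 FIRE
t=7: input=2 -> V=12
t=8: input=2 -> V=0 FIRE
t=9: input=1 -> V=6
t=10: input=2 -> V=15
t=11: input=1 -> V=13
t=12: input=1 -> V=12
t=13: input=1 -> V=12
t=14: input=1 -> V=12

Answer: 3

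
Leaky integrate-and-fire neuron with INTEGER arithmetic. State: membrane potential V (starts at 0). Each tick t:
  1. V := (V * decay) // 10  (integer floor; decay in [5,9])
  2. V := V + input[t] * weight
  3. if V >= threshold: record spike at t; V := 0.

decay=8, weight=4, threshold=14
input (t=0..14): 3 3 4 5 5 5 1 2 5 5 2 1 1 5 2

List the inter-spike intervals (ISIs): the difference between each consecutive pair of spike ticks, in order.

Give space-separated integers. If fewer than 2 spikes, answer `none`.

Answer: 1 1 1 1 3 1 4

Derivation:
t=0: input=3 -> V=12
t=1: input=3 -> V=0 FIRE
t=2: input=4 -> V=0 FIRE
t=3: input=5 -> V=0 FIRE
t=4: input=5 -> V=0 FIRE
t=5: input=5 -> V=0 FIRE
t=6: input=1 -> V=4
t=7: input=2 -> V=11
t=8: input=5 -> V=0 FIRE
t=9: input=5 -> V=0 FIRE
t=10: input=2 -> V=8
t=11: input=1 -> V=10
t=12: input=1 -> V=12
t=13: input=5 -> V=0 FIRE
t=14: input=2 -> V=8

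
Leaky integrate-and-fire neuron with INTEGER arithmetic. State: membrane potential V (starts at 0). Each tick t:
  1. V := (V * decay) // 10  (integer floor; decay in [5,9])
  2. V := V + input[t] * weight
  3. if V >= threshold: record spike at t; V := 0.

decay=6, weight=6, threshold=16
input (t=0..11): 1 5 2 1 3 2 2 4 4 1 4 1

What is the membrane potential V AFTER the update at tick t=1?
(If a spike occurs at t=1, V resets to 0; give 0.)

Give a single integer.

t=0: input=1 -> V=6
t=1: input=5 -> V=0 FIRE
t=2: input=2 -> V=12
t=3: input=1 -> V=13
t=4: input=3 -> V=0 FIRE
t=5: input=2 -> V=12
t=6: input=2 -> V=0 FIRE
t=7: input=4 -> V=0 FIRE
t=8: input=4 -> V=0 FIRE
t=9: input=1 -> V=6
t=10: input=4 -> V=0 FIRE
t=11: input=1 -> V=6

Answer: 0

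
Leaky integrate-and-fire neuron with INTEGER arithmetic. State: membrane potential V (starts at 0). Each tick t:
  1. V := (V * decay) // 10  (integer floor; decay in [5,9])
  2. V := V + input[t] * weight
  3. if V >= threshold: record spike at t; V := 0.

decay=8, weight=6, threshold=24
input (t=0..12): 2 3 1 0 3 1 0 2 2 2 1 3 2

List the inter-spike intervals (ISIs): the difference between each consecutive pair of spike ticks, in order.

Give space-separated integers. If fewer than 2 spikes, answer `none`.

t=0: input=2 -> V=12
t=1: input=3 -> V=0 FIRE
t=2: input=1 -> V=6
t=3: input=0 -> V=4
t=4: input=3 -> V=21
t=5: input=1 -> V=22
t=6: input=0 -> V=17
t=7: input=2 -> V=0 FIRE
t=8: input=2 -> V=12
t=9: input=2 -> V=21
t=10: input=1 -> V=22
t=11: input=3 -> V=0 FIRE
t=12: input=2 -> V=12

Answer: 6 4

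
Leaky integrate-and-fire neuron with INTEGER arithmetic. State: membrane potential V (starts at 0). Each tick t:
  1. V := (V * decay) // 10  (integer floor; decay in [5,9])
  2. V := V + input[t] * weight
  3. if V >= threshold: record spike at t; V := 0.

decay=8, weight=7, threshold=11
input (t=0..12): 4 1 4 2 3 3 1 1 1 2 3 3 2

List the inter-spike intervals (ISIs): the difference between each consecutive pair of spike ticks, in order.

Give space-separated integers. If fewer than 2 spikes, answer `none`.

Answer: 2 1 1 1 2 2 1 1 1

Derivation:
t=0: input=4 -> V=0 FIRE
t=1: input=1 -> V=7
t=2: input=4 -> V=0 FIRE
t=3: input=2 -> V=0 FIRE
t=4: input=3 -> V=0 FIRE
t=5: input=3 -> V=0 FIRE
t=6: input=1 -> V=7
t=7: input=1 -> V=0 FIRE
t=8: input=1 -> V=7
t=9: input=2 -> V=0 FIRE
t=10: input=3 -> V=0 FIRE
t=11: input=3 -> V=0 FIRE
t=12: input=2 -> V=0 FIRE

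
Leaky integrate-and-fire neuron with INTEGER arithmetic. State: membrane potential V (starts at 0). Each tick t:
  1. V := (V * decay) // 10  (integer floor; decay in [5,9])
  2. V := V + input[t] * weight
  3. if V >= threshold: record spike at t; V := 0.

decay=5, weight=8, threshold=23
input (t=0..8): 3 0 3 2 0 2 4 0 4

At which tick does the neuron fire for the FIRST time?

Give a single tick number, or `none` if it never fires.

Answer: 0

Derivation:
t=0: input=3 -> V=0 FIRE
t=1: input=0 -> V=0
t=2: input=3 -> V=0 FIRE
t=3: input=2 -> V=16
t=4: input=0 -> V=8
t=5: input=2 -> V=20
t=6: input=4 -> V=0 FIRE
t=7: input=0 -> V=0
t=8: input=4 -> V=0 FIRE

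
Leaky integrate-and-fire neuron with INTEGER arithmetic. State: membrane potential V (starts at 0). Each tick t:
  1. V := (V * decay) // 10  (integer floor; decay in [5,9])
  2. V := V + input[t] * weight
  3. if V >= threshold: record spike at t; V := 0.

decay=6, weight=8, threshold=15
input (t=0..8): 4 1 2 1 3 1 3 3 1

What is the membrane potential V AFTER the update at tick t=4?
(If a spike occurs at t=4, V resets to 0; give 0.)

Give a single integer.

Answer: 0

Derivation:
t=0: input=4 -> V=0 FIRE
t=1: input=1 -> V=8
t=2: input=2 -> V=0 FIRE
t=3: input=1 -> V=8
t=4: input=3 -> V=0 FIRE
t=5: input=1 -> V=8
t=6: input=3 -> V=0 FIRE
t=7: input=3 -> V=0 FIRE
t=8: input=1 -> V=8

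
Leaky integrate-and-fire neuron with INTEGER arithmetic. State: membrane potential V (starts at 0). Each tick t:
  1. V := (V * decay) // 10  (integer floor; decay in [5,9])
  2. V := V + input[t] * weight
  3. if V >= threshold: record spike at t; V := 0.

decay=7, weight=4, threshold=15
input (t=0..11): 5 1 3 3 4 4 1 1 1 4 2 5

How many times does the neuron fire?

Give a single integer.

Answer: 6

Derivation:
t=0: input=5 -> V=0 FIRE
t=1: input=1 -> V=4
t=2: input=3 -> V=14
t=3: input=3 -> V=0 FIRE
t=4: input=4 -> V=0 FIRE
t=5: input=4 -> V=0 FIRE
t=6: input=1 -> V=4
t=7: input=1 -> V=6
t=8: input=1 -> V=8
t=9: input=4 -> V=0 FIRE
t=10: input=2 -> V=8
t=11: input=5 -> V=0 FIRE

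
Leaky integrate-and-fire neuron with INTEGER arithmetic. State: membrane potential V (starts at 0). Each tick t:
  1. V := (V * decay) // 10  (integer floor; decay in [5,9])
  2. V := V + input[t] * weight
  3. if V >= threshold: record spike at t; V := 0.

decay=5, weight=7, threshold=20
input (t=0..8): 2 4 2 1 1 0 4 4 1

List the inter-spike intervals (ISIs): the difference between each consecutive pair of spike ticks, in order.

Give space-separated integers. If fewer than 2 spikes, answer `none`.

Answer: 5 1

Derivation:
t=0: input=2 -> V=14
t=1: input=4 -> V=0 FIRE
t=2: input=2 -> V=14
t=3: input=1 -> V=14
t=4: input=1 -> V=14
t=5: input=0 -> V=7
t=6: input=4 -> V=0 FIRE
t=7: input=4 -> V=0 FIRE
t=8: input=1 -> V=7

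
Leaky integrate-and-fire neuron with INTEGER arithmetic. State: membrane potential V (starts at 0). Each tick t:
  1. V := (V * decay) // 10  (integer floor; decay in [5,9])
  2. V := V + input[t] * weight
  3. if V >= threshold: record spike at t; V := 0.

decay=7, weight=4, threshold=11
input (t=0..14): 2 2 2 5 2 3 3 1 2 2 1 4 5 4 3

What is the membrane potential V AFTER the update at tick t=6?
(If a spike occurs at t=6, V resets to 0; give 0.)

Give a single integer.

Answer: 0

Derivation:
t=0: input=2 -> V=8
t=1: input=2 -> V=0 FIRE
t=2: input=2 -> V=8
t=3: input=5 -> V=0 FIRE
t=4: input=2 -> V=8
t=5: input=3 -> V=0 FIRE
t=6: input=3 -> V=0 FIRE
t=7: input=1 -> V=4
t=8: input=2 -> V=10
t=9: input=2 -> V=0 FIRE
t=10: input=1 -> V=4
t=11: input=4 -> V=0 FIRE
t=12: input=5 -> V=0 FIRE
t=13: input=4 -> V=0 FIRE
t=14: input=3 -> V=0 FIRE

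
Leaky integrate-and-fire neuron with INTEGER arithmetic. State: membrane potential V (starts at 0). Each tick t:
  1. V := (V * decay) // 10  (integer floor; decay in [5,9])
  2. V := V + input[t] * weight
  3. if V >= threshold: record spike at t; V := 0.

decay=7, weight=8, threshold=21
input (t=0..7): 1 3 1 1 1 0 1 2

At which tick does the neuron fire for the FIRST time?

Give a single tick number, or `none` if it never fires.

Answer: 1

Derivation:
t=0: input=1 -> V=8
t=1: input=3 -> V=0 FIRE
t=2: input=1 -> V=8
t=3: input=1 -> V=13
t=4: input=1 -> V=17
t=5: input=0 -> V=11
t=6: input=1 -> V=15
t=7: input=2 -> V=0 FIRE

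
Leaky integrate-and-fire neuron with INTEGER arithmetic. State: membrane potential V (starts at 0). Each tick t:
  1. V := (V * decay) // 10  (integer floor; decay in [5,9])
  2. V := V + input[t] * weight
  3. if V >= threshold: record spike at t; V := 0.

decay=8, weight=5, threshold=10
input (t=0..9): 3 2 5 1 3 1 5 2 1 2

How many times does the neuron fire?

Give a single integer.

t=0: input=3 -> V=0 FIRE
t=1: input=2 -> V=0 FIRE
t=2: input=5 -> V=0 FIRE
t=3: input=1 -> V=5
t=4: input=3 -> V=0 FIRE
t=5: input=1 -> V=5
t=6: input=5 -> V=0 FIRE
t=7: input=2 -> V=0 FIRE
t=8: input=1 -> V=5
t=9: input=2 -> V=0 FIRE

Answer: 7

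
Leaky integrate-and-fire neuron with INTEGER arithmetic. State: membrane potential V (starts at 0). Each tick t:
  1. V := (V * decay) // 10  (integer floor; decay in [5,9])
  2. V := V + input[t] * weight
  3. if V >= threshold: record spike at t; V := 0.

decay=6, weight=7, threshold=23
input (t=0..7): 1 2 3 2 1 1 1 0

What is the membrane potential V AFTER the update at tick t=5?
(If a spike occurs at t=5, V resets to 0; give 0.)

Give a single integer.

t=0: input=1 -> V=7
t=1: input=2 -> V=18
t=2: input=3 -> V=0 FIRE
t=3: input=2 -> V=14
t=4: input=1 -> V=15
t=5: input=1 -> V=16
t=6: input=1 -> V=16
t=7: input=0 -> V=9

Answer: 16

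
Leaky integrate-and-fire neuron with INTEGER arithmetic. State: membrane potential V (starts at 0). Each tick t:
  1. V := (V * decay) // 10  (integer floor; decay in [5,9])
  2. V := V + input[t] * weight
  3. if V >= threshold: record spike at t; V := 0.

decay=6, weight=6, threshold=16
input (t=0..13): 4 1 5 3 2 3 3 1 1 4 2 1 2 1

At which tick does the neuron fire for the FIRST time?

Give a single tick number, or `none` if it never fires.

t=0: input=4 -> V=0 FIRE
t=1: input=1 -> V=6
t=2: input=5 -> V=0 FIRE
t=3: input=3 -> V=0 FIRE
t=4: input=2 -> V=12
t=5: input=3 -> V=0 FIRE
t=6: input=3 -> V=0 FIRE
t=7: input=1 -> V=6
t=8: input=1 -> V=9
t=9: input=4 -> V=0 FIRE
t=10: input=2 -> V=12
t=11: input=1 -> V=13
t=12: input=2 -> V=0 FIRE
t=13: input=1 -> V=6

Answer: 0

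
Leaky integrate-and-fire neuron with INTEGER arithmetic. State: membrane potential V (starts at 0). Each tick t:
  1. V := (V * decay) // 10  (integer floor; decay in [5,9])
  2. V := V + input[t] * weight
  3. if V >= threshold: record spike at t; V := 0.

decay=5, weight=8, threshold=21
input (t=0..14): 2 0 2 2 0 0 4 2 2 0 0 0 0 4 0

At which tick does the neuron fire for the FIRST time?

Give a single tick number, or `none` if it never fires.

t=0: input=2 -> V=16
t=1: input=0 -> V=8
t=2: input=2 -> V=20
t=3: input=2 -> V=0 FIRE
t=4: input=0 -> V=0
t=5: input=0 -> V=0
t=6: input=4 -> V=0 FIRE
t=7: input=2 -> V=16
t=8: input=2 -> V=0 FIRE
t=9: input=0 -> V=0
t=10: input=0 -> V=0
t=11: input=0 -> V=0
t=12: input=0 -> V=0
t=13: input=4 -> V=0 FIRE
t=14: input=0 -> V=0

Answer: 3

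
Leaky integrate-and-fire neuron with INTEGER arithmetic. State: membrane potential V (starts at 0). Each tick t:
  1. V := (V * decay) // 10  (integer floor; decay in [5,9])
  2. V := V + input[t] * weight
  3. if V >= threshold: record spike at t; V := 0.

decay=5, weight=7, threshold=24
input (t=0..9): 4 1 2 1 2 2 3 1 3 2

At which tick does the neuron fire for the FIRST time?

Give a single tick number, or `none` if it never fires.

Answer: 0

Derivation:
t=0: input=4 -> V=0 FIRE
t=1: input=1 -> V=7
t=2: input=2 -> V=17
t=3: input=1 -> V=15
t=4: input=2 -> V=21
t=5: input=2 -> V=0 FIRE
t=6: input=3 -> V=21
t=7: input=1 -> V=17
t=8: input=3 -> V=0 FIRE
t=9: input=2 -> V=14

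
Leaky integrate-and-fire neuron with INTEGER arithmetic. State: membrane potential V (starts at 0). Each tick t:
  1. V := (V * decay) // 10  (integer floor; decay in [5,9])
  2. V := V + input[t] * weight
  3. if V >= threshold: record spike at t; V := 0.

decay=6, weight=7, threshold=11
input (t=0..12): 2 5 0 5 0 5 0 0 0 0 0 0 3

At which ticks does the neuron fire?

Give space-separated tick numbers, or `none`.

Answer: 0 1 3 5 12

Derivation:
t=0: input=2 -> V=0 FIRE
t=1: input=5 -> V=0 FIRE
t=2: input=0 -> V=0
t=3: input=5 -> V=0 FIRE
t=4: input=0 -> V=0
t=5: input=5 -> V=0 FIRE
t=6: input=0 -> V=0
t=7: input=0 -> V=0
t=8: input=0 -> V=0
t=9: input=0 -> V=0
t=10: input=0 -> V=0
t=11: input=0 -> V=0
t=12: input=3 -> V=0 FIRE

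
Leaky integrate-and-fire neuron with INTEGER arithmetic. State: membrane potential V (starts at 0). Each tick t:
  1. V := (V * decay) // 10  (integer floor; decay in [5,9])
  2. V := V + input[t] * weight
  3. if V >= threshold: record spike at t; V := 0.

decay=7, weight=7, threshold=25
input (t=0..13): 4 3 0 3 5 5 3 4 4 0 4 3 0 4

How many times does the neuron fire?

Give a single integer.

t=0: input=4 -> V=0 FIRE
t=1: input=3 -> V=21
t=2: input=0 -> V=14
t=3: input=3 -> V=0 FIRE
t=4: input=5 -> V=0 FIRE
t=5: input=5 -> V=0 FIRE
t=6: input=3 -> V=21
t=7: input=4 -> V=0 FIRE
t=8: input=4 -> V=0 FIRE
t=9: input=0 -> V=0
t=10: input=4 -> V=0 FIRE
t=11: input=3 -> V=21
t=12: input=0 -> V=14
t=13: input=4 -> V=0 FIRE

Answer: 8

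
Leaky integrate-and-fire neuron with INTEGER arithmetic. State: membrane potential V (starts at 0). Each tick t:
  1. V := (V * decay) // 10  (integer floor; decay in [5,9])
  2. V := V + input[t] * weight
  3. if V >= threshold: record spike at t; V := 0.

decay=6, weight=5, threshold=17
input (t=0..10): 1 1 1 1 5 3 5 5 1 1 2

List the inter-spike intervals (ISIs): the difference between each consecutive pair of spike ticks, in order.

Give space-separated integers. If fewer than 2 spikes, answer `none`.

Answer: 2 1

Derivation:
t=0: input=1 -> V=5
t=1: input=1 -> V=8
t=2: input=1 -> V=9
t=3: input=1 -> V=10
t=4: input=5 -> V=0 FIRE
t=5: input=3 -> V=15
t=6: input=5 -> V=0 FIRE
t=7: input=5 -> V=0 FIRE
t=8: input=1 -> V=5
t=9: input=1 -> V=8
t=10: input=2 -> V=14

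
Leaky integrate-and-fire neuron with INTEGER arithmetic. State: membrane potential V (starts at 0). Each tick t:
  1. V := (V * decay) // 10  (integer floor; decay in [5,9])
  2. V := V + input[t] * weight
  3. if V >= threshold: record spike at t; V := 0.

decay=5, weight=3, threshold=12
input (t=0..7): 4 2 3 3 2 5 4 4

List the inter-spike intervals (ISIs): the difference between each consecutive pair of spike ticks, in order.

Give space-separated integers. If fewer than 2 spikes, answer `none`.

Answer: 2 3 1 1

Derivation:
t=0: input=4 -> V=0 FIRE
t=1: input=2 -> V=6
t=2: input=3 -> V=0 FIRE
t=3: input=3 -> V=9
t=4: input=2 -> V=10
t=5: input=5 -> V=0 FIRE
t=6: input=4 -> V=0 FIRE
t=7: input=4 -> V=0 FIRE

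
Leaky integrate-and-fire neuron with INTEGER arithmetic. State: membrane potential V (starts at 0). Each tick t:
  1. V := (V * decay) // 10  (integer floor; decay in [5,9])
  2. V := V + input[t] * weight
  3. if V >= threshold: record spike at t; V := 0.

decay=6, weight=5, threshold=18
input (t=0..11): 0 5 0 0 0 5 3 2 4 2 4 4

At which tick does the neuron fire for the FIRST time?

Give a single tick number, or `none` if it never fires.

Answer: 1

Derivation:
t=0: input=0 -> V=0
t=1: input=5 -> V=0 FIRE
t=2: input=0 -> V=0
t=3: input=0 -> V=0
t=4: input=0 -> V=0
t=5: input=5 -> V=0 FIRE
t=6: input=3 -> V=15
t=7: input=2 -> V=0 FIRE
t=8: input=4 -> V=0 FIRE
t=9: input=2 -> V=10
t=10: input=4 -> V=0 FIRE
t=11: input=4 -> V=0 FIRE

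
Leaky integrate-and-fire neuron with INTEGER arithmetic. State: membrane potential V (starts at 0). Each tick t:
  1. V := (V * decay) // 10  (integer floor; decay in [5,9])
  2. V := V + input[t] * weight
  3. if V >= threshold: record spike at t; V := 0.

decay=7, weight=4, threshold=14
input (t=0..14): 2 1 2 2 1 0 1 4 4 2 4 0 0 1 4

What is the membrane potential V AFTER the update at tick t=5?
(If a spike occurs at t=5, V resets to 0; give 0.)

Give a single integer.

t=0: input=2 -> V=8
t=1: input=1 -> V=9
t=2: input=2 -> V=0 FIRE
t=3: input=2 -> V=8
t=4: input=1 -> V=9
t=5: input=0 -> V=6
t=6: input=1 -> V=8
t=7: input=4 -> V=0 FIRE
t=8: input=4 -> V=0 FIRE
t=9: input=2 -> V=8
t=10: input=4 -> V=0 FIRE
t=11: input=0 -> V=0
t=12: input=0 -> V=0
t=13: input=1 -> V=4
t=14: input=4 -> V=0 FIRE

Answer: 6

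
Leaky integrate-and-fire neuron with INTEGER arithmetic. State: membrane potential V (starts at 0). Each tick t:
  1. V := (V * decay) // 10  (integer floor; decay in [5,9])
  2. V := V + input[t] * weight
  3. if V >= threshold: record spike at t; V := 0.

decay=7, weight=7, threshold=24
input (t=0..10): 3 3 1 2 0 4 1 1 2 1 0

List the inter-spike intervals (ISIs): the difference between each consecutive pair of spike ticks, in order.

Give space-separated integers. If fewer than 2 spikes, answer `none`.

Answer: 4

Derivation:
t=0: input=3 -> V=21
t=1: input=3 -> V=0 FIRE
t=2: input=1 -> V=7
t=3: input=2 -> V=18
t=4: input=0 -> V=12
t=5: input=4 -> V=0 FIRE
t=6: input=1 -> V=7
t=7: input=1 -> V=11
t=8: input=2 -> V=21
t=9: input=1 -> V=21
t=10: input=0 -> V=14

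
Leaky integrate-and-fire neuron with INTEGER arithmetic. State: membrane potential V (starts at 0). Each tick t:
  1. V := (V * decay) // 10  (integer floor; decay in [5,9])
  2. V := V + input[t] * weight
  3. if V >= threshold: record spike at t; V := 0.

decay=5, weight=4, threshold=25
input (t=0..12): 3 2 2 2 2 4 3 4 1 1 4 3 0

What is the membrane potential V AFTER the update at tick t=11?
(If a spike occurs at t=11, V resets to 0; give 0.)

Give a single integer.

t=0: input=3 -> V=12
t=1: input=2 -> V=14
t=2: input=2 -> V=15
t=3: input=2 -> V=15
t=4: input=2 -> V=15
t=5: input=4 -> V=23
t=6: input=3 -> V=23
t=7: input=4 -> V=0 FIRE
t=8: input=1 -> V=4
t=9: input=1 -> V=6
t=10: input=4 -> V=19
t=11: input=3 -> V=21
t=12: input=0 -> V=10

Answer: 21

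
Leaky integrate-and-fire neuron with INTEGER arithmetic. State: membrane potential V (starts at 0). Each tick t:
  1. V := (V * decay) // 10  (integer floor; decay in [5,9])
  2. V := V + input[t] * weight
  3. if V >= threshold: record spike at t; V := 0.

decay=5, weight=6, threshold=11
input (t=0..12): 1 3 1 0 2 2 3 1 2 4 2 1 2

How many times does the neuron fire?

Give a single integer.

t=0: input=1 -> V=6
t=1: input=3 -> V=0 FIRE
t=2: input=1 -> V=6
t=3: input=0 -> V=3
t=4: input=2 -> V=0 FIRE
t=5: input=2 -> V=0 FIRE
t=6: input=3 -> V=0 FIRE
t=7: input=1 -> V=6
t=8: input=2 -> V=0 FIRE
t=9: input=4 -> V=0 FIRE
t=10: input=2 -> V=0 FIRE
t=11: input=1 -> V=6
t=12: input=2 -> V=0 FIRE

Answer: 8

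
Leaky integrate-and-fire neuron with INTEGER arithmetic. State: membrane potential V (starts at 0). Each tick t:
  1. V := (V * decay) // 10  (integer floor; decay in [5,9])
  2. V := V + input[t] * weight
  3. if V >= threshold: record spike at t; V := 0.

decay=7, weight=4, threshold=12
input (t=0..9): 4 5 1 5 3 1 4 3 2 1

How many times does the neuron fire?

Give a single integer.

t=0: input=4 -> V=0 FIRE
t=1: input=5 -> V=0 FIRE
t=2: input=1 -> V=4
t=3: input=5 -> V=0 FIRE
t=4: input=3 -> V=0 FIRE
t=5: input=1 -> V=4
t=6: input=4 -> V=0 FIRE
t=7: input=3 -> V=0 FIRE
t=8: input=2 -> V=8
t=9: input=1 -> V=9

Answer: 6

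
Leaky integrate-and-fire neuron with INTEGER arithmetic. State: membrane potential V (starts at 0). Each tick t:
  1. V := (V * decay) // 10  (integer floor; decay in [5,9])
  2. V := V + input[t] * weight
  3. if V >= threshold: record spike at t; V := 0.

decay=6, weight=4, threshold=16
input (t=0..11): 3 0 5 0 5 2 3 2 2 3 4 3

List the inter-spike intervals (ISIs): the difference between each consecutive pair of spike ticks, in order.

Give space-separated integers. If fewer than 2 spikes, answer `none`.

Answer: 2 2 3 1

Derivation:
t=0: input=3 -> V=12
t=1: input=0 -> V=7
t=2: input=5 -> V=0 FIRE
t=3: input=0 -> V=0
t=4: input=5 -> V=0 FIRE
t=5: input=2 -> V=8
t=6: input=3 -> V=0 FIRE
t=7: input=2 -> V=8
t=8: input=2 -> V=12
t=9: input=3 -> V=0 FIRE
t=10: input=4 -> V=0 FIRE
t=11: input=3 -> V=12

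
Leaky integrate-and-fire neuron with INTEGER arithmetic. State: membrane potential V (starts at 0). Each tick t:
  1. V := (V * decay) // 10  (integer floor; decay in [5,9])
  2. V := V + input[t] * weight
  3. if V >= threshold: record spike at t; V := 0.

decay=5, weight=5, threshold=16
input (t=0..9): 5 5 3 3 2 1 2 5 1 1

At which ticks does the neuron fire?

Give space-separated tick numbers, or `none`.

Answer: 0 1 3 7

Derivation:
t=0: input=5 -> V=0 FIRE
t=1: input=5 -> V=0 FIRE
t=2: input=3 -> V=15
t=3: input=3 -> V=0 FIRE
t=4: input=2 -> V=10
t=5: input=1 -> V=10
t=6: input=2 -> V=15
t=7: input=5 -> V=0 FIRE
t=8: input=1 -> V=5
t=9: input=1 -> V=7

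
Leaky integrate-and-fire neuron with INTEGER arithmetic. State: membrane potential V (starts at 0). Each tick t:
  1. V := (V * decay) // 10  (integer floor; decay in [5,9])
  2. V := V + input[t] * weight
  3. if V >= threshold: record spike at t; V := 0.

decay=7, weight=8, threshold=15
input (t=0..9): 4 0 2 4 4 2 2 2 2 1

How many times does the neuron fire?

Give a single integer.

t=0: input=4 -> V=0 FIRE
t=1: input=0 -> V=0
t=2: input=2 -> V=0 FIRE
t=3: input=4 -> V=0 FIRE
t=4: input=4 -> V=0 FIRE
t=5: input=2 -> V=0 FIRE
t=6: input=2 -> V=0 FIRE
t=7: input=2 -> V=0 FIRE
t=8: input=2 -> V=0 FIRE
t=9: input=1 -> V=8

Answer: 8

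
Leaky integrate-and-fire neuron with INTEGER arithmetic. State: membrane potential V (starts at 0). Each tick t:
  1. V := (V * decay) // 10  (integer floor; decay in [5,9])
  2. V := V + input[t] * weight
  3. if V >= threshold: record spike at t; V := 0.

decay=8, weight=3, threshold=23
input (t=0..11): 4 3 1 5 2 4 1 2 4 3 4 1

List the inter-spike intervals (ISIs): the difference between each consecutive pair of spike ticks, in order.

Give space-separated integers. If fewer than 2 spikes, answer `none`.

Answer: 5

Derivation:
t=0: input=4 -> V=12
t=1: input=3 -> V=18
t=2: input=1 -> V=17
t=3: input=5 -> V=0 FIRE
t=4: input=2 -> V=6
t=5: input=4 -> V=16
t=6: input=1 -> V=15
t=7: input=2 -> V=18
t=8: input=4 -> V=0 FIRE
t=9: input=3 -> V=9
t=10: input=4 -> V=19
t=11: input=1 -> V=18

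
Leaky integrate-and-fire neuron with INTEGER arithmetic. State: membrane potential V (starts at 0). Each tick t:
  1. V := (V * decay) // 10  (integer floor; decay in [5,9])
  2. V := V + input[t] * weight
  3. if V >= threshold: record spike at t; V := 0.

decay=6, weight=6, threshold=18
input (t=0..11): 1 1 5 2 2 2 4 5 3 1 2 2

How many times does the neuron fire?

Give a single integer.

t=0: input=1 -> V=6
t=1: input=1 -> V=9
t=2: input=5 -> V=0 FIRE
t=3: input=2 -> V=12
t=4: input=2 -> V=0 FIRE
t=5: input=2 -> V=12
t=6: input=4 -> V=0 FIRE
t=7: input=5 -> V=0 FIRE
t=8: input=3 -> V=0 FIRE
t=9: input=1 -> V=6
t=10: input=2 -> V=15
t=11: input=2 -> V=0 FIRE

Answer: 6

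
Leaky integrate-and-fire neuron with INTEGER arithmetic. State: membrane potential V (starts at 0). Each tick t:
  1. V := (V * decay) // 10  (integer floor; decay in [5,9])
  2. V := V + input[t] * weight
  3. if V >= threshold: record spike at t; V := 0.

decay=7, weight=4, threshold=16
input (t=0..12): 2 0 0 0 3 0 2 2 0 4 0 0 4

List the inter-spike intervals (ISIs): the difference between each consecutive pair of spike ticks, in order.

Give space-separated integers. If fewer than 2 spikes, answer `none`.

Answer: 2 3

Derivation:
t=0: input=2 -> V=8
t=1: input=0 -> V=5
t=2: input=0 -> V=3
t=3: input=0 -> V=2
t=4: input=3 -> V=13
t=5: input=0 -> V=9
t=6: input=2 -> V=14
t=7: input=2 -> V=0 FIRE
t=8: input=0 -> V=0
t=9: input=4 -> V=0 FIRE
t=10: input=0 -> V=0
t=11: input=0 -> V=0
t=12: input=4 -> V=0 FIRE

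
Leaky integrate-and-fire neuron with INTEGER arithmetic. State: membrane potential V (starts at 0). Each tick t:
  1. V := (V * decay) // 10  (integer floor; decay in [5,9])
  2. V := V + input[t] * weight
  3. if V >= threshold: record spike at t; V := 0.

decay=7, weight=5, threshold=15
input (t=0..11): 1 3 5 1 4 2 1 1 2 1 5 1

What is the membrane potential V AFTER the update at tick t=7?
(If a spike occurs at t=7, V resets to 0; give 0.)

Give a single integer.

Answer: 13

Derivation:
t=0: input=1 -> V=5
t=1: input=3 -> V=0 FIRE
t=2: input=5 -> V=0 FIRE
t=3: input=1 -> V=5
t=4: input=4 -> V=0 FIRE
t=5: input=2 -> V=10
t=6: input=1 -> V=12
t=7: input=1 -> V=13
t=8: input=2 -> V=0 FIRE
t=9: input=1 -> V=5
t=10: input=5 -> V=0 FIRE
t=11: input=1 -> V=5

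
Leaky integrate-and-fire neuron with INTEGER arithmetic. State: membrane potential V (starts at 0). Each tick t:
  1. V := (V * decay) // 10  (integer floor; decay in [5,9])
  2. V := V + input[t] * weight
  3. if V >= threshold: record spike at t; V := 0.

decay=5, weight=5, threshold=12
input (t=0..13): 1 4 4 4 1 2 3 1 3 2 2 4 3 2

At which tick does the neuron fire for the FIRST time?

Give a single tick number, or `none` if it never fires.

t=0: input=1 -> V=5
t=1: input=4 -> V=0 FIRE
t=2: input=4 -> V=0 FIRE
t=3: input=4 -> V=0 FIRE
t=4: input=1 -> V=5
t=5: input=2 -> V=0 FIRE
t=6: input=3 -> V=0 FIRE
t=7: input=1 -> V=5
t=8: input=3 -> V=0 FIRE
t=9: input=2 -> V=10
t=10: input=2 -> V=0 FIRE
t=11: input=4 -> V=0 FIRE
t=12: input=3 -> V=0 FIRE
t=13: input=2 -> V=10

Answer: 1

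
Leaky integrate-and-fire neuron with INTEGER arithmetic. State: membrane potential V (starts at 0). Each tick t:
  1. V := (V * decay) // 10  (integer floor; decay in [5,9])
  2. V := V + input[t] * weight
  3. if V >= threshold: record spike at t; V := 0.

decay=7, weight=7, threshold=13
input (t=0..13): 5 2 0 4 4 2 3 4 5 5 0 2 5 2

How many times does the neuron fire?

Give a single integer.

Answer: 12

Derivation:
t=0: input=5 -> V=0 FIRE
t=1: input=2 -> V=0 FIRE
t=2: input=0 -> V=0
t=3: input=4 -> V=0 FIRE
t=4: input=4 -> V=0 FIRE
t=5: input=2 -> V=0 FIRE
t=6: input=3 -> V=0 FIRE
t=7: input=4 -> V=0 FIRE
t=8: input=5 -> V=0 FIRE
t=9: input=5 -> V=0 FIRE
t=10: input=0 -> V=0
t=11: input=2 -> V=0 FIRE
t=12: input=5 -> V=0 FIRE
t=13: input=2 -> V=0 FIRE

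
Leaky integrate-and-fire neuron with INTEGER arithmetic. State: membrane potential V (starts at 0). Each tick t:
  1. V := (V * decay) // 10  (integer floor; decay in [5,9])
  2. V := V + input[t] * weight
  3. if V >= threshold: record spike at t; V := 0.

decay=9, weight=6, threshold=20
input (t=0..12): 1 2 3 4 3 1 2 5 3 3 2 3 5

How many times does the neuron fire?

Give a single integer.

t=0: input=1 -> V=6
t=1: input=2 -> V=17
t=2: input=3 -> V=0 FIRE
t=3: input=4 -> V=0 FIRE
t=4: input=3 -> V=18
t=5: input=1 -> V=0 FIRE
t=6: input=2 -> V=12
t=7: input=5 -> V=0 FIRE
t=8: input=3 -> V=18
t=9: input=3 -> V=0 FIRE
t=10: input=2 -> V=12
t=11: input=3 -> V=0 FIRE
t=12: input=5 -> V=0 FIRE

Answer: 7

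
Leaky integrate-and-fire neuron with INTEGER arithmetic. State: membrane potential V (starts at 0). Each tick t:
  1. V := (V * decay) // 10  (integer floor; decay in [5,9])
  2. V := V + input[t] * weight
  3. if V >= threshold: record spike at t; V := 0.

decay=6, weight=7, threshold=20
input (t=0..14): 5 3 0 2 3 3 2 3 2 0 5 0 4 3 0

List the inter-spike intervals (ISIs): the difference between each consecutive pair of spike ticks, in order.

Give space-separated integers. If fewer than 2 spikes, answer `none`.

t=0: input=5 -> V=0 FIRE
t=1: input=3 -> V=0 FIRE
t=2: input=0 -> V=0
t=3: input=2 -> V=14
t=4: input=3 -> V=0 FIRE
t=5: input=3 -> V=0 FIRE
t=6: input=2 -> V=14
t=7: input=3 -> V=0 FIRE
t=8: input=2 -> V=14
t=9: input=0 -> V=8
t=10: input=5 -> V=0 FIRE
t=11: input=0 -> V=0
t=12: input=4 -> V=0 FIRE
t=13: input=3 -> V=0 FIRE
t=14: input=0 -> V=0

Answer: 1 3 1 2 3 2 1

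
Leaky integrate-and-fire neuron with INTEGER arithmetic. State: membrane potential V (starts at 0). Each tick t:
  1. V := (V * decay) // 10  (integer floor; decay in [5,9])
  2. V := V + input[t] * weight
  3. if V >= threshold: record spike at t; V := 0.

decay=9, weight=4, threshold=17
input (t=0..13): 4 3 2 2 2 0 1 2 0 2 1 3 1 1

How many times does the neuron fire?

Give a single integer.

t=0: input=4 -> V=16
t=1: input=3 -> V=0 FIRE
t=2: input=2 -> V=8
t=3: input=2 -> V=15
t=4: input=2 -> V=0 FIRE
t=5: input=0 -> V=0
t=6: input=1 -> V=4
t=7: input=2 -> V=11
t=8: input=0 -> V=9
t=9: input=2 -> V=16
t=10: input=1 -> V=0 FIRE
t=11: input=3 -> V=12
t=12: input=1 -> V=14
t=13: input=1 -> V=16

Answer: 3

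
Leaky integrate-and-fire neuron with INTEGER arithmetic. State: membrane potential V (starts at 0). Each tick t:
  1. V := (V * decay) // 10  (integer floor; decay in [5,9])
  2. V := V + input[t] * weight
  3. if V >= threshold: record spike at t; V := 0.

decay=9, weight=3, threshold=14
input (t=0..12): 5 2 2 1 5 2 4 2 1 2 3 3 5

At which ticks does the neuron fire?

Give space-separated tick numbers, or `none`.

Answer: 0 4 6 10 12

Derivation:
t=0: input=5 -> V=0 FIRE
t=1: input=2 -> V=6
t=2: input=2 -> V=11
t=3: input=1 -> V=12
t=4: input=5 -> V=0 FIRE
t=5: input=2 -> V=6
t=6: input=4 -> V=0 FIRE
t=7: input=2 -> V=6
t=8: input=1 -> V=8
t=9: input=2 -> V=13
t=10: input=3 -> V=0 FIRE
t=11: input=3 -> V=9
t=12: input=5 -> V=0 FIRE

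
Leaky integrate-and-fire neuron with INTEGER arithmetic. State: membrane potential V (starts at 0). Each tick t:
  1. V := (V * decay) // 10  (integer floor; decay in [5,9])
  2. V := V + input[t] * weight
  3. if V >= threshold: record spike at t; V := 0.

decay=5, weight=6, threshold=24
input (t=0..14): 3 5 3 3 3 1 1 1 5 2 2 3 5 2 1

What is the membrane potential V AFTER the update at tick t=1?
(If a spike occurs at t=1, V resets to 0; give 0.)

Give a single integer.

Answer: 0

Derivation:
t=0: input=3 -> V=18
t=1: input=5 -> V=0 FIRE
t=2: input=3 -> V=18
t=3: input=3 -> V=0 FIRE
t=4: input=3 -> V=18
t=5: input=1 -> V=15
t=6: input=1 -> V=13
t=7: input=1 -> V=12
t=8: input=5 -> V=0 FIRE
t=9: input=2 -> V=12
t=10: input=2 -> V=18
t=11: input=3 -> V=0 FIRE
t=12: input=5 -> V=0 FIRE
t=13: input=2 -> V=12
t=14: input=1 -> V=12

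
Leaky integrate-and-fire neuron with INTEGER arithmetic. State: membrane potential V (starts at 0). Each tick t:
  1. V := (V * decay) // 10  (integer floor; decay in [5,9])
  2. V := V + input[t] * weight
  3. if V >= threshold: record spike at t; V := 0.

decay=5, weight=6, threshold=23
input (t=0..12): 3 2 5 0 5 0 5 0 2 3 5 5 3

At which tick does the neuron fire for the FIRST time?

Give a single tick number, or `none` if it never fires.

Answer: 2

Derivation:
t=0: input=3 -> V=18
t=1: input=2 -> V=21
t=2: input=5 -> V=0 FIRE
t=3: input=0 -> V=0
t=4: input=5 -> V=0 FIRE
t=5: input=0 -> V=0
t=6: input=5 -> V=0 FIRE
t=7: input=0 -> V=0
t=8: input=2 -> V=12
t=9: input=3 -> V=0 FIRE
t=10: input=5 -> V=0 FIRE
t=11: input=5 -> V=0 FIRE
t=12: input=3 -> V=18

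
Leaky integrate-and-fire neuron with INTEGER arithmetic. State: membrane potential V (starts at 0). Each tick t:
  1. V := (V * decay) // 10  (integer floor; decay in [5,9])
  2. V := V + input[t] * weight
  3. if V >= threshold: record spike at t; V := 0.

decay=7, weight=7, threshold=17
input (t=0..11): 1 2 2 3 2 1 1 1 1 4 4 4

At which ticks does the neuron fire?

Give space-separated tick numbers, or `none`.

Answer: 1 3 6 9 10 11

Derivation:
t=0: input=1 -> V=7
t=1: input=2 -> V=0 FIRE
t=2: input=2 -> V=14
t=3: input=3 -> V=0 FIRE
t=4: input=2 -> V=14
t=5: input=1 -> V=16
t=6: input=1 -> V=0 FIRE
t=7: input=1 -> V=7
t=8: input=1 -> V=11
t=9: input=4 -> V=0 FIRE
t=10: input=4 -> V=0 FIRE
t=11: input=4 -> V=0 FIRE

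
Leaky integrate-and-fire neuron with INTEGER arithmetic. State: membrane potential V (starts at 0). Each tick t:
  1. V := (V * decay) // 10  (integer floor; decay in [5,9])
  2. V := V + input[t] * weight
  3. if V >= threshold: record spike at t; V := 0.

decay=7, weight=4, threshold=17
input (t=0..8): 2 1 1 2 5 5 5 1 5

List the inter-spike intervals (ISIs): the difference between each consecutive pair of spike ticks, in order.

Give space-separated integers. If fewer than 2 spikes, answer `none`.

Answer: 1 1 2

Derivation:
t=0: input=2 -> V=8
t=1: input=1 -> V=9
t=2: input=1 -> V=10
t=3: input=2 -> V=15
t=4: input=5 -> V=0 FIRE
t=5: input=5 -> V=0 FIRE
t=6: input=5 -> V=0 FIRE
t=7: input=1 -> V=4
t=8: input=5 -> V=0 FIRE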